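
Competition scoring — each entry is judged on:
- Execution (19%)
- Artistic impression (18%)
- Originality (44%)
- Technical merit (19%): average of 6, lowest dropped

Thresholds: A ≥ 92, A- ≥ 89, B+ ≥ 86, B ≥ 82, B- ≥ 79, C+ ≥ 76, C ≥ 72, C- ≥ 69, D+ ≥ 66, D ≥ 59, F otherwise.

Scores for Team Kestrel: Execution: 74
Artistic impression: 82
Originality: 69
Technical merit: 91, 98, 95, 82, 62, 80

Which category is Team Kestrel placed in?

C+

Technical merit: drop 62 → average of remaining 5 = 446/5 = 89.2
Weighted total:
  Execution 74 × 0.19 = 14.06
  Artistic impression 82 × 0.18 = 14.76
  Originality 69 × 0.44 = 30.36
  Technical merit 89.2 × 0.19 = 16.948
Sum = 76.128
76.128 is ≥ 76 and < 79 → C+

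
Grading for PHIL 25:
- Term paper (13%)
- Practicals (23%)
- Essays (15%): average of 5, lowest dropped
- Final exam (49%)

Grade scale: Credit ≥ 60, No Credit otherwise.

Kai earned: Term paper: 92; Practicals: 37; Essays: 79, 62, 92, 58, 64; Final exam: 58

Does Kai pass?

Credit

Essays: drop 58 → average of remaining 4 = 297/4 = 74.25
Weighted total:
  Term paper 92 × 0.13 = 11.96
  Practicals 37 × 0.23 = 8.51
  Essays 74.25 × 0.15 = 11.1375
  Final exam 58 × 0.49 = 28.42
Sum = 60.0275
60.0275 ≥ 60 → Credit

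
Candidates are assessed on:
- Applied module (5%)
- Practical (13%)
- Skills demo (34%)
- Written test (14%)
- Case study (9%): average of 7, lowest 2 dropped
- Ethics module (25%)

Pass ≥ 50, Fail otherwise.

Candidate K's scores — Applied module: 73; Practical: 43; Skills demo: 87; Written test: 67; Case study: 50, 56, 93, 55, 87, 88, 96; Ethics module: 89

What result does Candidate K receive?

Pass

Case study: drop 50, 55 → average of remaining 5 = 420/5 = 84
Weighted total:
  Applied module 73 × 0.05 = 3.65
  Practical 43 × 0.13 = 5.59
  Skills demo 87 × 0.34 = 29.58
  Written test 67 × 0.14 = 9.38
  Case study 84 × 0.09 = 7.56
  Ethics module 89 × 0.25 = 22.25
Sum = 78.01
78.01 ≥ 50 → Pass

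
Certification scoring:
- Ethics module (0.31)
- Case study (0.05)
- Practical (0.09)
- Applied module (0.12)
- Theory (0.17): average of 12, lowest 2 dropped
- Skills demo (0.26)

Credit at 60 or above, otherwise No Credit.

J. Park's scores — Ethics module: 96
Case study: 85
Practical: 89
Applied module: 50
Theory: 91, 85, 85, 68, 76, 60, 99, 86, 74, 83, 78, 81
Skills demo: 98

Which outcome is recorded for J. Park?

Theory: drop 60, 68 → average of remaining 10 = 838/10 = 83.8
Weighted total:
  Ethics module 96 × 0.31 = 29.76
  Case study 85 × 0.05 = 4.25
  Practical 89 × 0.09 = 8.01
  Applied module 50 × 0.12 = 6
  Theory 83.8 × 0.17 = 14.246
  Skills demo 98 × 0.26 = 25.48
Sum = 87.746
87.746 ≥ 60 → Credit

Credit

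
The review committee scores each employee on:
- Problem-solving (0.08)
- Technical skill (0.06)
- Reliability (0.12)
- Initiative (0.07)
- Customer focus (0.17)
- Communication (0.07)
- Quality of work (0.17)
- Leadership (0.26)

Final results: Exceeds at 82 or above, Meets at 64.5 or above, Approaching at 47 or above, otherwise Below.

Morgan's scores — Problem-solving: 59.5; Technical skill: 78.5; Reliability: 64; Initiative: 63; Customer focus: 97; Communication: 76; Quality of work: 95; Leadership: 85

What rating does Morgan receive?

Weighted total:
  Problem-solving 59.5 × 0.08 = 4.76
  Technical skill 78.5 × 0.06 = 4.71
  Reliability 64 × 0.12 = 7.68
  Initiative 63 × 0.07 = 4.41
  Customer focus 97 × 0.17 = 16.49
  Communication 76 × 0.07 = 5.32
  Quality of work 95 × 0.17 = 16.15
  Leadership 85 × 0.26 = 22.1
Sum = 81.62
81.62 is ≥ 64.5 and < 82 → Meets

Meets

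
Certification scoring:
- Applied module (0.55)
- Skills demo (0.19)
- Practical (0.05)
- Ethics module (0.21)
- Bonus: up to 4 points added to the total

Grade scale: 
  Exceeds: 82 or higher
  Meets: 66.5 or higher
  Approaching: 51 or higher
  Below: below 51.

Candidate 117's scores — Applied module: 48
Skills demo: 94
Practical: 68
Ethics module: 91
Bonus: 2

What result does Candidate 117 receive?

Weighted total:
  Applied module 48 × 0.55 = 26.4
  Skills demo 94 × 0.19 = 17.86
  Practical 68 × 0.05 = 3.4
  Ethics module 91 × 0.21 = 19.11
Sum = 66.77
Bonus: 66.77 + 2 = 68.77
68.77 is ≥ 66.5 and < 82 → Meets

Meets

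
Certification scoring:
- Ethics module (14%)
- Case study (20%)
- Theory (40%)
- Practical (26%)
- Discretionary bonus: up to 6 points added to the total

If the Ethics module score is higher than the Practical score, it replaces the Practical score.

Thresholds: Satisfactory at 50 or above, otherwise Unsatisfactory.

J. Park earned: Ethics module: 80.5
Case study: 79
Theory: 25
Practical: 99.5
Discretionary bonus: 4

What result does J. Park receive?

Satisfactory

Ethics module (80.5) ≤ Practical (99.5), so Practical stays at 99.5.
Weighted total:
  Ethics module 80.5 × 0.14 = 11.27
  Case study 79 × 0.2 = 15.8
  Theory 25 × 0.4 = 10
  Practical 99.5 × 0.26 = 25.87
Sum = 62.94
Discretionary bonus: 62.94 + 4 = 66.94
66.94 ≥ 50 → Satisfactory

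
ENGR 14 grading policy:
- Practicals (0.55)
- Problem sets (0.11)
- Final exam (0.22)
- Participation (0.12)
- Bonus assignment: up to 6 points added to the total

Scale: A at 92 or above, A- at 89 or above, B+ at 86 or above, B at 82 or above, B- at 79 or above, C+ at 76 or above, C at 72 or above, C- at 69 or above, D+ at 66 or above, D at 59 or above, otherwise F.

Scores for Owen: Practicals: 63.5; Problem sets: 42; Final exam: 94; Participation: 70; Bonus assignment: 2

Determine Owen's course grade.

Weighted total:
  Practicals 63.5 × 0.55 = 34.925
  Problem sets 42 × 0.11 = 4.62
  Final exam 94 × 0.22 = 20.68
  Participation 70 × 0.12 = 8.4
Sum = 68.625
Bonus assignment: 68.625 + 2 = 70.625
70.625 is ≥ 69 and < 72 → C-

C-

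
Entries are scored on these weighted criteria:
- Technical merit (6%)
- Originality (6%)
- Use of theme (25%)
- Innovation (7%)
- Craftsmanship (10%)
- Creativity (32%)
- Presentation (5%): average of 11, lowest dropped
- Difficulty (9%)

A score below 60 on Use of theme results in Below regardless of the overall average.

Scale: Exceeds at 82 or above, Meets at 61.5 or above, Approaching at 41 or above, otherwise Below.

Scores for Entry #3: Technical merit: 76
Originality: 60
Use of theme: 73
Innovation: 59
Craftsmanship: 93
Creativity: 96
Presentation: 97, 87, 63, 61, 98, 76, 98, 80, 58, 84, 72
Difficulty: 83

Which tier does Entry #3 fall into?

Presentation: drop 58 → average of remaining 10 = 816/10 = 81.6
Use of theme score 73 ≥ 60: minimum met.
Weighted total:
  Technical merit 76 × 0.06 = 4.56
  Originality 60 × 0.06 = 3.6
  Use of theme 73 × 0.25 = 18.25
  Innovation 59 × 0.07 = 4.13
  Craftsmanship 93 × 0.1 = 9.3
  Creativity 96 × 0.32 = 30.72
  Presentation 81.6 × 0.05 = 4.08
  Difficulty 83 × 0.09 = 7.47
Sum = 82.11
82.11 ≥ 82 → Exceeds

Exceeds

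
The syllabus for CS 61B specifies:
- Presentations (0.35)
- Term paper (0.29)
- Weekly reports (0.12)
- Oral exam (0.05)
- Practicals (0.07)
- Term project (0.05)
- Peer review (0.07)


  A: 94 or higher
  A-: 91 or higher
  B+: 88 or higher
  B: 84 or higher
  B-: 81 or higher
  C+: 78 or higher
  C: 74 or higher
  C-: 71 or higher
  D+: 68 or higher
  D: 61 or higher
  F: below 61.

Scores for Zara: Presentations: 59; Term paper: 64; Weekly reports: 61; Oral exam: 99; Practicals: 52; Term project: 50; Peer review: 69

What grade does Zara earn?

D

Weighted total:
  Presentations 59 × 0.35 = 20.65
  Term paper 64 × 0.29 = 18.56
  Weekly reports 61 × 0.12 = 7.32
  Oral exam 99 × 0.05 = 4.95
  Practicals 52 × 0.07 = 3.64
  Term project 50 × 0.05 = 2.5
  Peer review 69 × 0.07 = 4.83
Sum = 62.45
62.45 is ≥ 61 and < 68 → D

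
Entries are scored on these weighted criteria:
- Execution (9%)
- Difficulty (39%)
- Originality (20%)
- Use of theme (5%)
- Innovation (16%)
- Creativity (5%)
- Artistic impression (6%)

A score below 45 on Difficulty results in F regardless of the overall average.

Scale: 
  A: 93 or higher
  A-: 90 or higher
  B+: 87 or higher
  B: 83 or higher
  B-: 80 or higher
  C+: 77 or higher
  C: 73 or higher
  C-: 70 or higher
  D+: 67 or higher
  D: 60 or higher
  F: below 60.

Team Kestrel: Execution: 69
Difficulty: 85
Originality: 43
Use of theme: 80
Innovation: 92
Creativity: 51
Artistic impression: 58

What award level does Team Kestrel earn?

Difficulty score 85 ≥ 45: minimum met.
Weighted total:
  Execution 69 × 0.09 = 6.21
  Difficulty 85 × 0.39 = 33.15
  Originality 43 × 0.2 = 8.6
  Use of theme 80 × 0.05 = 4
  Innovation 92 × 0.16 = 14.72
  Creativity 51 × 0.05 = 2.55
  Artistic impression 58 × 0.06 = 3.48
Sum = 72.71
72.71 is ≥ 70 and < 73 → C-

C-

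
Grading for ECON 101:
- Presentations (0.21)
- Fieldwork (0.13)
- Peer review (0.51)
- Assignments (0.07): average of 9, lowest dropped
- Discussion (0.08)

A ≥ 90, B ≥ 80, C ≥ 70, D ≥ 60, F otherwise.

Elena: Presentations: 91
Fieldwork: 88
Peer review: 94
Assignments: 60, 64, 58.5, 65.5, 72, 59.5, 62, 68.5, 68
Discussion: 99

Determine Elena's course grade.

A

Assignments: drop 58.5 → average of remaining 8 = 519.5/8 = 64.9375
Weighted total:
  Presentations 91 × 0.21 = 19.11
  Fieldwork 88 × 0.13 = 11.44
  Peer review 94 × 0.51 = 47.94
  Assignments 64.9375 × 0.07 = 4.545625
  Discussion 99 × 0.08 = 7.92
Sum = 90.955625
90.955625 ≥ 90 → A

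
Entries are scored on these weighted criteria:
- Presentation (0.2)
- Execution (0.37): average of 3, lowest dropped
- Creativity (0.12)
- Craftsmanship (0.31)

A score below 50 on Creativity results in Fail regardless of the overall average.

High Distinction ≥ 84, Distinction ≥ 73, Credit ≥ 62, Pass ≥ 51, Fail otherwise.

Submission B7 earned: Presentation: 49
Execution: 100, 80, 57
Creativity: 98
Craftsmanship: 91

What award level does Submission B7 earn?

Distinction

Execution: drop 57 → average of remaining 2 = 180/2 = 90
Creativity score 98 ≥ 50: minimum met.
Weighted total:
  Presentation 49 × 0.2 = 9.8
  Execution 90 × 0.37 = 33.3
  Creativity 98 × 0.12 = 11.76
  Craftsmanship 91 × 0.31 = 28.21
Sum = 83.07
83.07 is ≥ 73 and < 84 → Distinction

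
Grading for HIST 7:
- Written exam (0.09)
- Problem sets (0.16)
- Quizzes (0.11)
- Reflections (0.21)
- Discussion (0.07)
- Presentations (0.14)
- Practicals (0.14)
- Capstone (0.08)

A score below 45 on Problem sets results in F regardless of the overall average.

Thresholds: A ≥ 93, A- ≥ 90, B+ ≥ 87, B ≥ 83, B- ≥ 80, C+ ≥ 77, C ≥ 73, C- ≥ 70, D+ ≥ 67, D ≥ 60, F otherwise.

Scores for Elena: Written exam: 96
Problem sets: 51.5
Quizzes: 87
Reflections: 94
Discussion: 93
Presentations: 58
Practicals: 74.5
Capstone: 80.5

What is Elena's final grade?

Problem sets score 51.5 ≥ 45: minimum met.
Weighted total:
  Written exam 96 × 0.09 = 8.64
  Problem sets 51.5 × 0.16 = 8.24
  Quizzes 87 × 0.11 = 9.57
  Reflections 94 × 0.21 = 19.74
  Discussion 93 × 0.07 = 6.51
  Presentations 58 × 0.14 = 8.12
  Practicals 74.5 × 0.14 = 10.43
  Capstone 80.5 × 0.08 = 6.44
Sum = 77.69
77.69 is ≥ 77 and < 80 → C+

C+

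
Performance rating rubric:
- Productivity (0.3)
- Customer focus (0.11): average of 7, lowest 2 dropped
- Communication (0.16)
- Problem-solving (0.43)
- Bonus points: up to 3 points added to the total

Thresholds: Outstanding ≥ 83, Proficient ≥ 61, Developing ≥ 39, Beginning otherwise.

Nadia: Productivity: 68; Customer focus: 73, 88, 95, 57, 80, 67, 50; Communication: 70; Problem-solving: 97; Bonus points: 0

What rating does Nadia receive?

Proficient

Customer focus: drop 50, 57 → average of remaining 5 = 403/5 = 80.6
Weighted total:
  Productivity 68 × 0.3 = 20.4
  Customer focus 80.6 × 0.11 = 8.866
  Communication 70 × 0.16 = 11.2
  Problem-solving 97 × 0.43 = 41.71
Sum = 82.176
Bonus points: 82.176 + 0 = 82.176
82.176 is ≥ 61 and < 83 → Proficient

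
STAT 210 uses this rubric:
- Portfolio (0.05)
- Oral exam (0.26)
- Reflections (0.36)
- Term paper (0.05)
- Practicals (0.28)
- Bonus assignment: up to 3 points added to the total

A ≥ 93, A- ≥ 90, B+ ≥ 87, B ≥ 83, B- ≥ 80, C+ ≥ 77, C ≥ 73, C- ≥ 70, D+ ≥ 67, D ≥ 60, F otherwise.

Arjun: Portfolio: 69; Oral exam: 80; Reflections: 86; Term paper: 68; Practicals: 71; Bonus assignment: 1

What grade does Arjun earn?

C+

Weighted total:
  Portfolio 69 × 0.05 = 3.45
  Oral exam 80 × 0.26 = 20.8
  Reflections 86 × 0.36 = 30.96
  Term paper 68 × 0.05 = 3.4
  Practicals 71 × 0.28 = 19.88
Sum = 78.49
Bonus assignment: 78.49 + 1 = 79.49
79.49 is ≥ 77 and < 80 → C+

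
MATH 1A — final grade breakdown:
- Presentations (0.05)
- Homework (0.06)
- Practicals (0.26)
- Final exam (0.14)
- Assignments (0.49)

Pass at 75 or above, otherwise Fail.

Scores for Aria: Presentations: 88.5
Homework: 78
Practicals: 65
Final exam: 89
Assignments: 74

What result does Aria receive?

Weighted total:
  Presentations 88.5 × 0.05 = 4.425
  Homework 78 × 0.06 = 4.68
  Practicals 65 × 0.26 = 16.9
  Final exam 89 × 0.14 = 12.46
  Assignments 74 × 0.49 = 36.26
Sum = 74.725
74.725 < 75 → Fail

Fail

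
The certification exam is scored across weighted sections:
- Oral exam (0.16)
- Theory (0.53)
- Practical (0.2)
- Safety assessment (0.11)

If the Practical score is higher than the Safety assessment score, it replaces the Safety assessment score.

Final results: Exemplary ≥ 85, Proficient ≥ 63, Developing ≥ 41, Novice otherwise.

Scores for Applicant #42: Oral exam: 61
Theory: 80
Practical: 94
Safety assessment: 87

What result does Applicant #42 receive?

Practical (94) > Safety assessment (87), so Safety assessment counts as 94.
Weighted total:
  Oral exam 61 × 0.16 = 9.76
  Theory 80 × 0.53 = 42.4
  Practical 94 × 0.2 = 18.8
  Safety assessment 94 × 0.11 = 10.34
Sum = 81.3
81.3 is ≥ 63 and < 85 → Proficient

Proficient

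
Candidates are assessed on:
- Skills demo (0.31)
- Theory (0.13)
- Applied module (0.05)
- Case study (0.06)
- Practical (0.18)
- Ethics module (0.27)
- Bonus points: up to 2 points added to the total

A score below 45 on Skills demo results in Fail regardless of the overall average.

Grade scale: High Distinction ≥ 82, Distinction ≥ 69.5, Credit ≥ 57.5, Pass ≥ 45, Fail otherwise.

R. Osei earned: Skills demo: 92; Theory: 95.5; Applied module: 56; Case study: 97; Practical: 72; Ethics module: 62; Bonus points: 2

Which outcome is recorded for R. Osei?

Skills demo score 92 ≥ 45: minimum met.
Weighted total:
  Skills demo 92 × 0.31 = 28.52
  Theory 95.5 × 0.13 = 12.415
  Applied module 56 × 0.05 = 2.8
  Case study 97 × 0.06 = 5.82
  Practical 72 × 0.18 = 12.96
  Ethics module 62 × 0.27 = 16.74
Sum = 79.255
Bonus points: 79.255 + 2 = 81.255
81.255 is ≥ 69.5 and < 82 → Distinction

Distinction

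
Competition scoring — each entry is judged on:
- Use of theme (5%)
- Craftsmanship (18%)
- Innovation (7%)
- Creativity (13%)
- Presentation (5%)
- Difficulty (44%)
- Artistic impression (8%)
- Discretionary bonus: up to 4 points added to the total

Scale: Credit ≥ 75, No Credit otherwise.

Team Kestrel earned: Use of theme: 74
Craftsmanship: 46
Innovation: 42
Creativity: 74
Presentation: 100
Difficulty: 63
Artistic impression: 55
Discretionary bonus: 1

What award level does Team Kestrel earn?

No Credit

Weighted total:
  Use of theme 74 × 0.05 = 3.7
  Craftsmanship 46 × 0.18 = 8.28
  Innovation 42 × 0.07 = 2.94
  Creativity 74 × 0.13 = 9.62
  Presentation 100 × 0.05 = 5
  Difficulty 63 × 0.44 = 27.72
  Artistic impression 55 × 0.08 = 4.4
Sum = 61.66
Discretionary bonus: 61.66 + 1 = 62.66
62.66 < 75 → No Credit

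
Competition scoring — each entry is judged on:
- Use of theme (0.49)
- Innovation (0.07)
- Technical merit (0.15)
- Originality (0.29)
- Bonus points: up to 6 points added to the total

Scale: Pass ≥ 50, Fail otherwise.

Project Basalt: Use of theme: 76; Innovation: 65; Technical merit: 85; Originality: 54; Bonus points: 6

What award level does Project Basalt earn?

Weighted total:
  Use of theme 76 × 0.49 = 37.24
  Innovation 65 × 0.07 = 4.55
  Technical merit 85 × 0.15 = 12.75
  Originality 54 × 0.29 = 15.66
Sum = 70.2
Bonus points: 70.2 + 6 = 76.2
76.2 ≥ 50 → Pass

Pass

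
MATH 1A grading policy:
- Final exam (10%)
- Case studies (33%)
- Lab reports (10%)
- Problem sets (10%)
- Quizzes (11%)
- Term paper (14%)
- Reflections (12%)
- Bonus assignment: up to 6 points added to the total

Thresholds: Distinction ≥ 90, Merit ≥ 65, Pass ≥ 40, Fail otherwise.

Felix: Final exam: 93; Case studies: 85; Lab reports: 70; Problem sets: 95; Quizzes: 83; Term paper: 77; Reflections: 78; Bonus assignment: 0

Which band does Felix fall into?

Weighted total:
  Final exam 93 × 0.1 = 9.3
  Case studies 85 × 0.33 = 28.05
  Lab reports 70 × 0.1 = 7
  Problem sets 95 × 0.1 = 9.5
  Quizzes 83 × 0.11 = 9.13
  Term paper 77 × 0.14 = 10.78
  Reflections 78 × 0.12 = 9.36
Sum = 83.12
Bonus assignment: 83.12 + 0 = 83.12
83.12 is ≥ 65 and < 90 → Merit

Merit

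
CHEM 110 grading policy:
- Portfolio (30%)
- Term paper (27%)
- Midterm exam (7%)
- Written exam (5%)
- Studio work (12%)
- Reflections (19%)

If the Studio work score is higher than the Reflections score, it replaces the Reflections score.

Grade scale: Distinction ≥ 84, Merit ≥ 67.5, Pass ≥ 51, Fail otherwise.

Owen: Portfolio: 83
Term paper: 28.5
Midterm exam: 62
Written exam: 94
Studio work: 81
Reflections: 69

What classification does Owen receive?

Pass

Studio work (81) > Reflections (69), so Reflections counts as 81.
Weighted total:
  Portfolio 83 × 0.3 = 24.9
  Term paper 28.5 × 0.27 = 7.695
  Midterm exam 62 × 0.07 = 4.34
  Written exam 94 × 0.05 = 4.7
  Studio work 81 × 0.12 = 9.72
  Reflections 81 × 0.19 = 15.39
Sum = 66.745
66.745 is ≥ 51 and < 67.5 → Pass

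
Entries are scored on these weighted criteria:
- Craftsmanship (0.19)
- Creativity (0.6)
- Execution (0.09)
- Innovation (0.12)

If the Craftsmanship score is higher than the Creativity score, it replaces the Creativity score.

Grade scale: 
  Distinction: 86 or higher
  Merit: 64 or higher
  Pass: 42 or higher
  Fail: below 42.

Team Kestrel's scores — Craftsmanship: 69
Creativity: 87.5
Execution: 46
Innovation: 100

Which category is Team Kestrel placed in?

Craftsmanship (69) ≤ Creativity (87.5), so Creativity stays at 87.5.
Weighted total:
  Craftsmanship 69 × 0.19 = 13.11
  Creativity 87.5 × 0.6 = 52.5
  Execution 46 × 0.09 = 4.14
  Innovation 100 × 0.12 = 12
Sum = 81.75
81.75 is ≥ 64 and < 86 → Merit

Merit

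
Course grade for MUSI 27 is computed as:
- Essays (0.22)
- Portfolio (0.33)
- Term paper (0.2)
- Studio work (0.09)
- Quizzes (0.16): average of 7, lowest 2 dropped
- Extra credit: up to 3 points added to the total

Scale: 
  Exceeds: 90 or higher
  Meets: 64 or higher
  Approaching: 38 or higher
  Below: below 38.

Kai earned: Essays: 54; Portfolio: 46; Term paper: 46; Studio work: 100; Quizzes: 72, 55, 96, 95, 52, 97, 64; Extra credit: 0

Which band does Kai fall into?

Approaching

Quizzes: drop 52, 55 → average of remaining 5 = 424/5 = 84.8
Weighted total:
  Essays 54 × 0.22 = 11.88
  Portfolio 46 × 0.33 = 15.18
  Term paper 46 × 0.2 = 9.2
  Studio work 100 × 0.09 = 9
  Quizzes 84.8 × 0.16 = 13.568
Sum = 58.828
Extra credit: 58.828 + 0 = 58.828
58.828 is ≥ 38 and < 64 → Approaching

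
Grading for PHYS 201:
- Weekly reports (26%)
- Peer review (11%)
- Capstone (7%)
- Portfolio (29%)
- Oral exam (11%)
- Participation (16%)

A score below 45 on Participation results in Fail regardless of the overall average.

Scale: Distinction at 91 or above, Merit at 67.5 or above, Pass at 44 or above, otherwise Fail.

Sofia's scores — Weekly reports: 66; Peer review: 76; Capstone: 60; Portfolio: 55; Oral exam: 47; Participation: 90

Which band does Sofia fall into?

Participation score 90 ≥ 45: minimum met.
Weighted total:
  Weekly reports 66 × 0.26 = 17.16
  Peer review 76 × 0.11 = 8.36
  Capstone 60 × 0.07 = 4.2
  Portfolio 55 × 0.29 = 15.95
  Oral exam 47 × 0.11 = 5.17
  Participation 90 × 0.16 = 14.4
Sum = 65.24
65.24 is ≥ 44 and < 67.5 → Pass

Pass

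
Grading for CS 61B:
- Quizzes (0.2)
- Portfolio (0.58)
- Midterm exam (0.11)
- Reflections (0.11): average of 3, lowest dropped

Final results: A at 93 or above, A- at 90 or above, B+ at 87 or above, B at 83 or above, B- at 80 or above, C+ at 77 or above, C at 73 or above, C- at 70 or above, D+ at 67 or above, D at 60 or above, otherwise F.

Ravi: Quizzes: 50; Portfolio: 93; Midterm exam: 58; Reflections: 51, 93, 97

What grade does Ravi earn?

Reflections: drop 51 → average of remaining 2 = 190/2 = 95
Weighted total:
  Quizzes 50 × 0.2 = 10
  Portfolio 93 × 0.58 = 53.94
  Midterm exam 58 × 0.11 = 6.38
  Reflections 95 × 0.11 = 10.45
Sum = 80.77
80.77 is ≥ 80 and < 83 → B-

B-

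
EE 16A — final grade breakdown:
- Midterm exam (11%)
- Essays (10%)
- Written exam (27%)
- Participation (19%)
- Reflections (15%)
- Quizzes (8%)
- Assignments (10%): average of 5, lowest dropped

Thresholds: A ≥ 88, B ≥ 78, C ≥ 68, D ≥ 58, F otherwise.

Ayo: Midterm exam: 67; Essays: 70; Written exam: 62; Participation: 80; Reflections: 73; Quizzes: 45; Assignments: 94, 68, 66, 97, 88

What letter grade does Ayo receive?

C

Assignments: drop 66 → average of remaining 4 = 347/4 = 86.75
Weighted total:
  Midterm exam 67 × 0.11 = 7.37
  Essays 70 × 0.1 = 7
  Written exam 62 × 0.27 = 16.74
  Participation 80 × 0.19 = 15.2
  Reflections 73 × 0.15 = 10.95
  Quizzes 45 × 0.08 = 3.6
  Assignments 86.75 × 0.1 = 8.675
Sum = 69.535
69.535 is ≥ 68 and < 78 → C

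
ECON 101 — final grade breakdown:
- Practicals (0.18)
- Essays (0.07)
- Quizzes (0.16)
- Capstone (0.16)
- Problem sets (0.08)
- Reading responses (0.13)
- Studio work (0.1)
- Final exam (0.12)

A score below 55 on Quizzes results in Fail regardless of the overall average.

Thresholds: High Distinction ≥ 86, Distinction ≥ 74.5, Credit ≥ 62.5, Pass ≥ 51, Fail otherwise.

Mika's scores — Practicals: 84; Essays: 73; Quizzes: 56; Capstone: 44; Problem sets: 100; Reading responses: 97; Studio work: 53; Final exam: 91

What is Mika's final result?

Quizzes score 56 ≥ 55: minimum met.
Weighted total:
  Practicals 84 × 0.18 = 15.12
  Essays 73 × 0.07 = 5.11
  Quizzes 56 × 0.16 = 8.96
  Capstone 44 × 0.16 = 7.04
  Problem sets 100 × 0.08 = 8
  Reading responses 97 × 0.13 = 12.61
  Studio work 53 × 0.1 = 5.3
  Final exam 91 × 0.12 = 10.92
Sum = 73.06
73.06 is ≥ 62.5 and < 74.5 → Credit

Credit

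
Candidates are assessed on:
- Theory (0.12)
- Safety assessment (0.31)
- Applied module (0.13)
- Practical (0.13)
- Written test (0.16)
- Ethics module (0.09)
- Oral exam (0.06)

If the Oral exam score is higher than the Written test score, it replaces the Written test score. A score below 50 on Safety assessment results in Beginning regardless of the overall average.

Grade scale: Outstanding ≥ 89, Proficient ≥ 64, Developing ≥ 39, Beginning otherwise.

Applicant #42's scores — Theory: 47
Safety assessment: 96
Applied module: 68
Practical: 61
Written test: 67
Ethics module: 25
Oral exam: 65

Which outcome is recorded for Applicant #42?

Proficient

Oral exam (65) ≤ Written test (67), so Written test stays at 67.
Safety assessment score 96 ≥ 50: minimum met.
Weighted total:
  Theory 47 × 0.12 = 5.64
  Safety assessment 96 × 0.31 = 29.76
  Applied module 68 × 0.13 = 8.84
  Practical 61 × 0.13 = 7.93
  Written test 67 × 0.16 = 10.72
  Ethics module 25 × 0.09 = 2.25
  Oral exam 65 × 0.06 = 3.9
Sum = 69.04
69.04 is ≥ 64 and < 89 → Proficient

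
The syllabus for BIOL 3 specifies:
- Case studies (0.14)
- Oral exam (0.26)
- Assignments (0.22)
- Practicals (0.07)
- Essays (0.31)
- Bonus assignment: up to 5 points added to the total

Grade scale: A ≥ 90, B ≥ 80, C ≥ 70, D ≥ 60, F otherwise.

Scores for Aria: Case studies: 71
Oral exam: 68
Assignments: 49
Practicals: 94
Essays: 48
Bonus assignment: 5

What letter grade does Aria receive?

Weighted total:
  Case studies 71 × 0.14 = 9.94
  Oral exam 68 × 0.26 = 17.68
  Assignments 49 × 0.22 = 10.78
  Practicals 94 × 0.07 = 6.58
  Essays 48 × 0.31 = 14.88
Sum = 59.86
Bonus assignment: 59.86 + 5 = 64.86
64.86 is ≥ 60 and < 70 → D

D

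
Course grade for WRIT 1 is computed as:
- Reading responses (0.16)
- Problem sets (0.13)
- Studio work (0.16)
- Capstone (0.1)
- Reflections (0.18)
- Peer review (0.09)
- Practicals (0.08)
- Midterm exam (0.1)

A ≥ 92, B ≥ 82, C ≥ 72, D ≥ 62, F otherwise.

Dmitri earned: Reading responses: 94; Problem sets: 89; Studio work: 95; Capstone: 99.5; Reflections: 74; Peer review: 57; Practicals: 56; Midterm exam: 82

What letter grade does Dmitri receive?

Weighted total:
  Reading responses 94 × 0.16 = 15.04
  Problem sets 89 × 0.13 = 11.57
  Studio work 95 × 0.16 = 15.2
  Capstone 99.5 × 0.1 = 9.95
  Reflections 74 × 0.18 = 13.32
  Peer review 57 × 0.09 = 5.13
  Practicals 56 × 0.08 = 4.48
  Midterm exam 82 × 0.1 = 8.2
Sum = 82.89
82.89 is ≥ 82 and < 92 → B

B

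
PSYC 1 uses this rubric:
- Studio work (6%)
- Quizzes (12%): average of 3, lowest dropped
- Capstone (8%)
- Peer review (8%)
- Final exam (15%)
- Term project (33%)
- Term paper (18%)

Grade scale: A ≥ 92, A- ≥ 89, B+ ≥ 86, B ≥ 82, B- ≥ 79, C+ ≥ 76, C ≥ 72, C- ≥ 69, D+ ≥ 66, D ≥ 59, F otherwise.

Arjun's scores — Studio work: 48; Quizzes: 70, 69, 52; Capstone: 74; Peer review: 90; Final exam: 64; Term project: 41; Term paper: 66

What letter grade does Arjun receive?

D

Quizzes: drop 52 → average of remaining 2 = 139/2 = 69.5
Weighted total:
  Studio work 48 × 0.06 = 2.88
  Quizzes 69.5 × 0.12 = 8.34
  Capstone 74 × 0.08 = 5.92
  Peer review 90 × 0.08 = 7.2
  Final exam 64 × 0.15 = 9.6
  Term project 41 × 0.33 = 13.53
  Term paper 66 × 0.18 = 11.88
Sum = 59.35
59.35 is ≥ 59 and < 66 → D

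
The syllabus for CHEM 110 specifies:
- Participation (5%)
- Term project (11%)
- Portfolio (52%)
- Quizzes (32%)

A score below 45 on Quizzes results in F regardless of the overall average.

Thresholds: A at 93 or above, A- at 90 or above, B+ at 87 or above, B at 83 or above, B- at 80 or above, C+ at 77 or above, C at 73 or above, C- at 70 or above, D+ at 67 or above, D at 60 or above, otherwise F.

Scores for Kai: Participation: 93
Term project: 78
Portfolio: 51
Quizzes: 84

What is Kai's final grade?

D

Quizzes score 84 ≥ 45: minimum met.
Weighted total:
  Participation 93 × 0.05 = 4.65
  Term project 78 × 0.11 = 8.58
  Portfolio 51 × 0.52 = 26.52
  Quizzes 84 × 0.32 = 26.88
Sum = 66.63
66.63 is ≥ 60 and < 67 → D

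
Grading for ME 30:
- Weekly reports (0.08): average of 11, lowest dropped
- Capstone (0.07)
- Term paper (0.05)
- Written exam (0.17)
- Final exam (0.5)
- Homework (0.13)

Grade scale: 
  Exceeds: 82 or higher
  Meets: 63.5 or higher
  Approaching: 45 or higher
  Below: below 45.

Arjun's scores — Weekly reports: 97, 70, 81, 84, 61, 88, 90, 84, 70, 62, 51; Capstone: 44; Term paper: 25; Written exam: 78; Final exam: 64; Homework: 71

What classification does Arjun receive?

Meets

Weekly reports: drop 51 → average of remaining 10 = 787/10 = 78.7
Weighted total:
  Weekly reports 78.7 × 0.08 = 6.296
  Capstone 44 × 0.07 = 3.08
  Term paper 25 × 0.05 = 1.25
  Written exam 78 × 0.17 = 13.26
  Final exam 64 × 0.5 = 32
  Homework 71 × 0.13 = 9.23
Sum = 65.116
65.116 is ≥ 63.5 and < 82 → Meets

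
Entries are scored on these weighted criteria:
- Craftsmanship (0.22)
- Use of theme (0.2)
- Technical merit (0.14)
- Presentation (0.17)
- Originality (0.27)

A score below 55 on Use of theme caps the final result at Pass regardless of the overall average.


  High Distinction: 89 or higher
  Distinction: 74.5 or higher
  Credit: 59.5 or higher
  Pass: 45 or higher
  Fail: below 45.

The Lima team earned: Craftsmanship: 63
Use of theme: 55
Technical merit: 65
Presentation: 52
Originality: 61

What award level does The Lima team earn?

Pass

Use of theme score 55 ≥ 55: minimum met.
Weighted total:
  Craftsmanship 63 × 0.22 = 13.86
  Use of theme 55 × 0.2 = 11
  Technical merit 65 × 0.14 = 9.1
  Presentation 52 × 0.17 = 8.84
  Originality 61 × 0.27 = 16.47
Sum = 59.27
59.27 is ≥ 45 and < 59.5 → Pass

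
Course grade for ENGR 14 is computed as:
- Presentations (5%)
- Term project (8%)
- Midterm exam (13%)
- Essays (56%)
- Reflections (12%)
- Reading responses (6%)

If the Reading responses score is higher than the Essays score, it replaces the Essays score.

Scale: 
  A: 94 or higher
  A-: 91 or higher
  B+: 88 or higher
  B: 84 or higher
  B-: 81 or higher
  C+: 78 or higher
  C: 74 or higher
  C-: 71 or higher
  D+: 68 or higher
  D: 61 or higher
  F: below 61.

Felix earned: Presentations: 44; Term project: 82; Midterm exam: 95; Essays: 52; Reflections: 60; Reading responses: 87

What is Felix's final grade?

B-

Reading responses (87) > Essays (52), so Essays counts as 87.
Weighted total:
  Presentations 44 × 0.05 = 2.2
  Term project 82 × 0.08 = 6.56
  Midterm exam 95 × 0.13 = 12.35
  Essays 87 × 0.56 = 48.72
  Reflections 60 × 0.12 = 7.2
  Reading responses 87 × 0.06 = 5.22
Sum = 82.25
82.25 is ≥ 81 and < 84 → B-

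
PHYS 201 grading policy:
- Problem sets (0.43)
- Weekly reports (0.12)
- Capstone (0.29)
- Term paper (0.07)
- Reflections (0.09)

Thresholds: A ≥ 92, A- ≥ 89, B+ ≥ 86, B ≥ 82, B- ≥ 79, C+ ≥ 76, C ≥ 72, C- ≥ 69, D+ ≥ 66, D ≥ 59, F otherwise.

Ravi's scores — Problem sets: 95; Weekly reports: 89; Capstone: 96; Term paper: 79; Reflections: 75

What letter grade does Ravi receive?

A-

Weighted total:
  Problem sets 95 × 0.43 = 40.85
  Weekly reports 89 × 0.12 = 10.68
  Capstone 96 × 0.29 = 27.84
  Term paper 79 × 0.07 = 5.53
  Reflections 75 × 0.09 = 6.75
Sum = 91.65
91.65 is ≥ 89 and < 92 → A-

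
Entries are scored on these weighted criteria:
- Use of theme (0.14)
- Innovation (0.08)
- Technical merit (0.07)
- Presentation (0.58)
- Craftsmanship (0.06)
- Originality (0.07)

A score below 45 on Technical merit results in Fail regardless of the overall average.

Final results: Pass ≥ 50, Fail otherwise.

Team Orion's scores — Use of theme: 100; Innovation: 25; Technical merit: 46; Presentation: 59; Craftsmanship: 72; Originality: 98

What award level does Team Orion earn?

Technical merit score 46 ≥ 45: minimum met.
Weighted total:
  Use of theme 100 × 0.14 = 14
  Innovation 25 × 0.08 = 2
  Technical merit 46 × 0.07 = 3.22
  Presentation 59 × 0.58 = 34.22
  Craftsmanship 72 × 0.06 = 4.32
  Originality 98 × 0.07 = 6.86
Sum = 64.62
64.62 ≥ 50 → Pass

Pass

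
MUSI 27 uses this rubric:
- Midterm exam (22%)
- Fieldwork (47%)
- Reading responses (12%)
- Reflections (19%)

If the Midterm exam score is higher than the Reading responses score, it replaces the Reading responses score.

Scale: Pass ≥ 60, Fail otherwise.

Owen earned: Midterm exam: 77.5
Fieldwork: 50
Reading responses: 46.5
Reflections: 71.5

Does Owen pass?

Pass

Midterm exam (77.5) > Reading responses (46.5), so Reading responses counts as 77.5.
Weighted total:
  Midterm exam 77.5 × 0.22 = 17.05
  Fieldwork 50 × 0.47 = 23.5
  Reading responses 77.5 × 0.12 = 9.3
  Reflections 71.5 × 0.19 = 13.585
Sum = 63.435
63.435 ≥ 60 → Pass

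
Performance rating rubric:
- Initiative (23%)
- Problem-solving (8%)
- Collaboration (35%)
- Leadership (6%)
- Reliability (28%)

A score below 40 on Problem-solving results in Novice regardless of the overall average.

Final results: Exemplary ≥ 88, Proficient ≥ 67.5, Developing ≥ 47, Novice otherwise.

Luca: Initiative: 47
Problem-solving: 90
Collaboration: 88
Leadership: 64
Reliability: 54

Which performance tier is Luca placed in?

Problem-solving score 90 ≥ 40: minimum met.
Weighted total:
  Initiative 47 × 0.23 = 10.81
  Problem-solving 90 × 0.08 = 7.2
  Collaboration 88 × 0.35 = 30.8
  Leadership 64 × 0.06 = 3.84
  Reliability 54 × 0.28 = 15.12
Sum = 67.77
67.77 is ≥ 67.5 and < 88 → Proficient

Proficient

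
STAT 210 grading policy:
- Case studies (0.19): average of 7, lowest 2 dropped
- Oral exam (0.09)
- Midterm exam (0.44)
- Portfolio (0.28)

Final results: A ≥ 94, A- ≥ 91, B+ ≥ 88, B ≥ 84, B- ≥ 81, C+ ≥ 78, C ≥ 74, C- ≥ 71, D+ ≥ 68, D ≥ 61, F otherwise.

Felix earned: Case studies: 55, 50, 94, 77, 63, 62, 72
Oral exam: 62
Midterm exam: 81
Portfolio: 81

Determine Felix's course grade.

Case studies: drop 50, 55 → average of remaining 5 = 368/5 = 73.6
Weighted total:
  Case studies 73.6 × 0.19 = 13.984
  Oral exam 62 × 0.09 = 5.58
  Midterm exam 81 × 0.44 = 35.64
  Portfolio 81 × 0.28 = 22.68
Sum = 77.884
77.884 is ≥ 74 and < 78 → C

C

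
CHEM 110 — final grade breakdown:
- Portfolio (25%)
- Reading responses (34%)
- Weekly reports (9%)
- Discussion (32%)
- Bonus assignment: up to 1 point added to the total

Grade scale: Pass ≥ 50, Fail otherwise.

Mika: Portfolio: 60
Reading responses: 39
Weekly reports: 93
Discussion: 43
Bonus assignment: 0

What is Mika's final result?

Pass

Weighted total:
  Portfolio 60 × 0.25 = 15
  Reading responses 39 × 0.34 = 13.26
  Weekly reports 93 × 0.09 = 8.37
  Discussion 43 × 0.32 = 13.76
Sum = 50.39
Bonus assignment: 50.39 + 0 = 50.39
50.39 ≥ 50 → Pass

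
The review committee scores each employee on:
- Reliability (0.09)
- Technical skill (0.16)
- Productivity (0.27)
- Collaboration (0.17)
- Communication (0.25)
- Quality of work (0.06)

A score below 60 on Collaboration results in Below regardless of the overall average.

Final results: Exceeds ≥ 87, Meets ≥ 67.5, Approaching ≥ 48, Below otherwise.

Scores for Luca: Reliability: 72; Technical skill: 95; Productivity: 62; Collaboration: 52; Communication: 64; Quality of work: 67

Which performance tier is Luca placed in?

Collaboration score 52 < 60: minimum not met.
Weighted total:
  Reliability 72 × 0.09 = 6.48
  Technical skill 95 × 0.16 = 15.2
  Productivity 62 × 0.27 = 16.74
  Collaboration 52 × 0.17 = 8.84
  Communication 64 × 0.25 = 16
  Quality of work 67 × 0.06 = 4.02
Sum = 67.28
Because the Collaboration minimum was not met, the result is Below.

Below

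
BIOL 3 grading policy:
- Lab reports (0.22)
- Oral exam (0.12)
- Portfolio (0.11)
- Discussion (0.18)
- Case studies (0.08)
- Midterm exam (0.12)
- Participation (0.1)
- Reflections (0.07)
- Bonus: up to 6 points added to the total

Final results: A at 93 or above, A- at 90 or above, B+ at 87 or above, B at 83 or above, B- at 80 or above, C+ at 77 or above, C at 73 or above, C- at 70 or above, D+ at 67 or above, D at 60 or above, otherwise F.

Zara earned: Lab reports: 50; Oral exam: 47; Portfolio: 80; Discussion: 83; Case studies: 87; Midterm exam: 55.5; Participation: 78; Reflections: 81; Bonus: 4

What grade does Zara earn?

Weighted total:
  Lab reports 50 × 0.22 = 11
  Oral exam 47 × 0.12 = 5.64
  Portfolio 80 × 0.11 = 8.8
  Discussion 83 × 0.18 = 14.94
  Case studies 87 × 0.08 = 6.96
  Midterm exam 55.5 × 0.12 = 6.66
  Participation 78 × 0.1 = 7.8
  Reflections 81 × 0.07 = 5.67
Sum = 67.47
Bonus: 67.47 + 4 = 71.47
71.47 is ≥ 70 and < 73 → C-

C-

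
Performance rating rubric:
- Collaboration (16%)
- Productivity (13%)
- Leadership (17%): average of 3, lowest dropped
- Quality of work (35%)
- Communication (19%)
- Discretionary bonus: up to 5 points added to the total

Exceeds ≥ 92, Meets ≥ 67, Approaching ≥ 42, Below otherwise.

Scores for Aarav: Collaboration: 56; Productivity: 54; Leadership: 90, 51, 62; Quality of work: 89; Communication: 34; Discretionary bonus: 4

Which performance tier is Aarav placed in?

Meets

Leadership: drop 51 → average of remaining 2 = 152/2 = 76
Weighted total:
  Collaboration 56 × 0.16 = 8.96
  Productivity 54 × 0.13 = 7.02
  Leadership 76 × 0.17 = 12.92
  Quality of work 89 × 0.35 = 31.15
  Communication 34 × 0.19 = 6.46
Sum = 66.51
Discretionary bonus: 66.51 + 4 = 70.51
70.51 is ≥ 67 and < 92 → Meets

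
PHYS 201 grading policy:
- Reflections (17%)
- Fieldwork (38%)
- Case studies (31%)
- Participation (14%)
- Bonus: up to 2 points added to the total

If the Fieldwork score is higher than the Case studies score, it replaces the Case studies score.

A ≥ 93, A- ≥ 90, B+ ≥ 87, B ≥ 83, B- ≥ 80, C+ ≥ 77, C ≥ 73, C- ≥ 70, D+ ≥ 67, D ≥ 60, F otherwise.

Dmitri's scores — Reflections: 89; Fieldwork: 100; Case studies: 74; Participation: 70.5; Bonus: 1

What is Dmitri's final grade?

A

Fieldwork (100) > Case studies (74), so Case studies counts as 100.
Weighted total:
  Reflections 89 × 0.17 = 15.13
  Fieldwork 100 × 0.38 = 38
  Case studies 100 × 0.31 = 31
  Participation 70.5 × 0.14 = 9.87
Sum = 94
Bonus: 94 + 1 = 95
95 ≥ 93 → A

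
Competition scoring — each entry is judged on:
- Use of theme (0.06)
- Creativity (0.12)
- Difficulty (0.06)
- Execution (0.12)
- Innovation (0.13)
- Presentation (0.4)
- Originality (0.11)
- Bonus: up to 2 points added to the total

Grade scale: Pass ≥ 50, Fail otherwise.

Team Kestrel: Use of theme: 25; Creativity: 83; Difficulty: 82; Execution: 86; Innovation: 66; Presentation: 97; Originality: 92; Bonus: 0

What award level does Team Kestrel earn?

Weighted total:
  Use of theme 25 × 0.06 = 1.5
  Creativity 83 × 0.12 = 9.96
  Difficulty 82 × 0.06 = 4.92
  Execution 86 × 0.12 = 10.32
  Innovation 66 × 0.13 = 8.58
  Presentation 97 × 0.4 = 38.8
  Originality 92 × 0.11 = 10.12
Sum = 84.2
Bonus: 84.2 + 0 = 84.2
84.2 ≥ 50 → Pass

Pass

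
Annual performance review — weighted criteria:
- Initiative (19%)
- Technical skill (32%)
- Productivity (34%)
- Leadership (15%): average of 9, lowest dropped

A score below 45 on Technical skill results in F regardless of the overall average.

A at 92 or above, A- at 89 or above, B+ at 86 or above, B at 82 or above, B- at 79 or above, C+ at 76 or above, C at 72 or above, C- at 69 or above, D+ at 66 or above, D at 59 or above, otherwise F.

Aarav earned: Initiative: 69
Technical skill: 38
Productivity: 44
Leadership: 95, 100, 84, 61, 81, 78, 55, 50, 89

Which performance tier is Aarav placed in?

F

Leadership: drop 50 → average of remaining 8 = 643/8 = 80.375
Technical skill score 38 < 45: minimum not met.
Weighted total:
  Initiative 69 × 0.19 = 13.11
  Technical skill 38 × 0.32 = 12.16
  Productivity 44 × 0.34 = 14.96
  Leadership 80.375 × 0.15 = 12.05625
Sum = 52.28625
Because the Technical skill minimum was not met, the result is F.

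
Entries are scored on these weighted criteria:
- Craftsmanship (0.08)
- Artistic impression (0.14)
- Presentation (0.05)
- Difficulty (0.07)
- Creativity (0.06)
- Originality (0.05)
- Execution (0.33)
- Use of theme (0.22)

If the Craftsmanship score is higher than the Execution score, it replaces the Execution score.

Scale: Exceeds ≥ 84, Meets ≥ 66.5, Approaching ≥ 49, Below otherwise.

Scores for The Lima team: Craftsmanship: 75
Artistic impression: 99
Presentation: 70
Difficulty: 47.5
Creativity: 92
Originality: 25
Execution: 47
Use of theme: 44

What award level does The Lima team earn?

Meets

Craftsmanship (75) > Execution (47), so Execution counts as 75.
Weighted total:
  Craftsmanship 75 × 0.08 = 6
  Artistic impression 99 × 0.14 = 13.86
  Presentation 70 × 0.05 = 3.5
  Difficulty 47.5 × 0.07 = 3.325
  Creativity 92 × 0.06 = 5.52
  Originality 25 × 0.05 = 1.25
  Execution 75 × 0.33 = 24.75
  Use of theme 44 × 0.22 = 9.68
Sum = 67.885
67.885 is ≥ 66.5 and < 84 → Meets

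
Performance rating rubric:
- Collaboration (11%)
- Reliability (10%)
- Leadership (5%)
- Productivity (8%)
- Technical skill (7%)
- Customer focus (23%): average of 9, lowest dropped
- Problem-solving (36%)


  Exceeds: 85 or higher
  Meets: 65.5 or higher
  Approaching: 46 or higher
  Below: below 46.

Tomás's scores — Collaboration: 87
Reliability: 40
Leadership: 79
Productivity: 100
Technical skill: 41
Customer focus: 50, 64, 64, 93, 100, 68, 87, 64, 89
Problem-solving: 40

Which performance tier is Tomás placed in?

Approaching

Customer focus: drop 50 → average of remaining 8 = 629/8 = 78.625
Weighted total:
  Collaboration 87 × 0.11 = 9.57
  Reliability 40 × 0.1 = 4
  Leadership 79 × 0.05 = 3.95
  Productivity 100 × 0.08 = 8
  Technical skill 41 × 0.07 = 2.87
  Customer focus 78.625 × 0.23 = 18.08375
  Problem-solving 40 × 0.36 = 14.4
Sum = 60.87375
60.87375 is ≥ 46 and < 65.5 → Approaching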